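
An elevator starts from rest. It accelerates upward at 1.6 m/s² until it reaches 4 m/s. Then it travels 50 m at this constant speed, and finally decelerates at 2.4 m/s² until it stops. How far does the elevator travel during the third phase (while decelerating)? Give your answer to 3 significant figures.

3.33 m

Phase 1 (accelerating): v₀ = 0 m/s, a = 1.6 m/s².
v = v₀ + at → t = (4 − 0) / 1.6 = 2.50 s
v² = v₀² + 2aΔx → Δx = (4² − 0²)/(2·1.6) = 5.00 m

Phase 2 (constant speed): v₀ = 4.00 m/s, a = 0 m/s².
Constant speed: t = d/v = 50/4.00 = 12.5 s

Phase 3 (decelerating): v₀ = 4.00 m/s, a = -2.4 m/s².
v = v₀ + at → t = (0 − 4.00) / -2.4 = 1.67 s
v² = v₀² + 2aΔx → Δx = (0² − 4.00²)/(2·-2.4) = 3.33 m
Distance in phase 3 = 3.33 m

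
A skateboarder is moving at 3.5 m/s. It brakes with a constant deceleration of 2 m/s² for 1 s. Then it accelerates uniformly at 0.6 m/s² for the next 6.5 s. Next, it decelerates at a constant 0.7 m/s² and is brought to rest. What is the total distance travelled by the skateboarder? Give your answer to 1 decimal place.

Phase 1 (decelerating): v₀ = 3.50 m/s, a = -2 m/s².
v = v₀ + at = 3.50 + (-2)(1) = 1.50 m/s
Δx = v₀t + ½at² = 3.50·1 + 0.5·-2·1² = 2.50 m

Phase 2 (accelerating): v₀ = 1.50 m/s, a = 0.6 m/s².
v = v₀ + at = 1.50 + (0.6)(6.5) = 5.40 m/s
Δx = v₀t + ½at² = 1.50·6.5 + 0.5·0.6·6.5² = 22.4 m

Phase 3 (decelerating): v₀ = 5.40 m/s, a = -0.7 m/s².
v = v₀ + at → t = (0 − 5.40) / -0.7 = 7.71 s
v² = v₀² + 2aΔx → Δx = (0² − 5.40²)/(2·-0.7) = 20.8 m
Total distance = 2.50 + 22.4 + 20.8 = 45.8 m

45.8 m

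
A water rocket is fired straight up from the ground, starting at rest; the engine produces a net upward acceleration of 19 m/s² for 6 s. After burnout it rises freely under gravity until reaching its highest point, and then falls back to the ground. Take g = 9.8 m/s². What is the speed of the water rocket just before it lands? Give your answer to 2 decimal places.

140.35 m/s

Phase 1 (powered ascent): v₀ = 0 m/s, a = 19 m/s².
v = v₀ + at = 0 + (19)(6) = 114 m/s
Δx = v₀t + ½at² = 0·6 + 0.5·19·6² = 342 m

Phase 2 (coasting upward): v₀ = 114 m/s, a = -9.8 m/s².
v = v₀ + at → t = (0 − 114) / -9.8 = 11.6 s
v² = v₀² + 2aΔx → Δx = (0² − 114²)/(2·-9.8) = 663 m

Phase 3 (free fall): v₀ = 0 m/s, a = -9.8 m/s².
Falls 1010 m from rest: t = √(2·1010/9.8) = 14.3 s; v = g·t = 140 m/s.
Impact speed = 140 m/s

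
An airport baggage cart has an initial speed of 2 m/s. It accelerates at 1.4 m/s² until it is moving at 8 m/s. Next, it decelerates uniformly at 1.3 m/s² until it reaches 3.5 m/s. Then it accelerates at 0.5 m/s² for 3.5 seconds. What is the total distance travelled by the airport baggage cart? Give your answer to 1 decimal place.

Phase 1 (accelerating): v₀ = 2.00 m/s, a = 1.4 m/s².
v = v₀ + at → t = (8 − 2.00) / 1.4 = 4.29 s
v² = v₀² + 2aΔx → Δx = (8² − 2.00²)/(2·1.4) = 21.4 m

Phase 2 (decelerating): v₀ = 8.00 m/s, a = -1.3 m/s².
v = v₀ + at → t = (3.5 − 8.00) / -1.3 = 3.46 s
v² = v₀² + 2aΔx → Δx = (3.5² − 8.00²)/(2·-1.3) = 19.9 m

Phase 3 (accelerating): v₀ = 3.50 m/s, a = 0.5 m/s².
v = v₀ + at = 3.50 + (0.5)(3.5) = 5.25 m/s
Δx = v₀t + ½at² = 3.50·3.5 + 0.5·0.5·3.5² = 15.3 m
Total distance = 21.4 + 19.9 + 15.3 = 56.6 m

56.6 m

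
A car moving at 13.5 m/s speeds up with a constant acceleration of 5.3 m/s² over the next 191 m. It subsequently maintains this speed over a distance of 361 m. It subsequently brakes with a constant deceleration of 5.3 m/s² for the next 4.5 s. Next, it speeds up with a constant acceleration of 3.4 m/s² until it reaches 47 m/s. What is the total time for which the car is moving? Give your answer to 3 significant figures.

Phase 1 (accelerating): v₀ = 13.5 m/s, a = 5.3 m/s².
v² = v₀² + 2aΔx = 13.5² + 2·5.3·191 = 2210 → v = 47.0 m/s
t = (v − v₀)/a = (47.0 − 13.5)/5.3 = 6.32 s

Phase 2 (constant speed): v₀ = 47.0 m/s, a = 0 m/s².
Constant speed: t = d/v = 361/47.0 = 7.68 s

Phase 3 (decelerating): v₀ = 47.0 m/s, a = -5.3 m/s².
v = v₀ + at = 47.0 + (-5.3)(4.5) = 23.1 m/s
Δx = v₀t + ½at² = 47.0·4.5 + 0.5·-5.3·4.5² = 158 m

Phase 4 (accelerating): v₀ = 23.1 m/s, a = 3.4 m/s².
v = v₀ + at → t = (47 − 23.1) / 3.4 = 7.02 s
v² = v₀² + 2aΔx → Δx = (47² − 23.1²)/(2·3.4) = 246 m
Total time = 6.32 + 7.68 + 4.50 + 7.02 = 25.5 s

25.5 s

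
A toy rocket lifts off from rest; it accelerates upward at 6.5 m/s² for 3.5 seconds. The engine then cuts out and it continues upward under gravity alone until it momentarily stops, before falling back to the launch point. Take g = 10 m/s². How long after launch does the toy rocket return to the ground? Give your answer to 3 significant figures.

Phase 1 (powered ascent): v₀ = 0 m/s, a = 6.5 m/s².
v = v₀ + at = 0 + (6.5)(3.5) = 22.8 m/s
Δx = v₀t + ½at² = 0·3.5 + 0.5·6.5·3.5² = 39.8 m

Phase 2 (coasting upward): v₀ = 22.8 m/s, a = -10 m/s².
v = v₀ + at → t = (0 − 22.8) / -10 = 2.27 s
v² = v₀² + 2aΔx → Δx = (0² − 22.8²)/(2·-10) = 25.9 m

Phase 3 (free fall): v₀ = 0 m/s, a = -10 m/s².
Falls 65.7 m from rest: t = √(2·65.7/10) = 3.62 s; v = g·t = 36.2 m/s.
Total time = 3.50 + 2.27 + 3.62 = 9.40 s

9.40 s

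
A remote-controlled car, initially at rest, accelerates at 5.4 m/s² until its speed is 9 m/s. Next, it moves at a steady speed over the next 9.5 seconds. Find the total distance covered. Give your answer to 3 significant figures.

Phase 1 (accelerating): v₀ = 0 m/s, a = 5.4 m/s².
v = v₀ + at → t = (9 − 0) / 5.4 = 1.67 s
v² = v₀² + 2aΔx → Δx = (9² − 0²)/(2·5.4) = 7.50 m

Phase 2 (constant speed): v₀ = 9.00 m/s, a = 0 m/s².
v = v₀ + at = 9.00 + (0)(9.5) = 9.00 m/s
Δx = v₀t + ½at² = 9.00·9.5 + 0.5·0·9.5² = 85.5 m
Total distance = 7.50 + 85.5 = 93.0 m

93.0 m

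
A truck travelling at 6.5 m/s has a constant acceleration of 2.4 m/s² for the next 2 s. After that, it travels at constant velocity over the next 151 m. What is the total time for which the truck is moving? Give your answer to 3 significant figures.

15.4 s

Phase 1 (accelerating): v₀ = 6.50 m/s, a = 2.4 m/s².
v = v₀ + at = 6.50 + (2.4)(2) = 11.3 m/s
Δx = v₀t + ½at² = 6.50·2 + 0.5·2.4·2² = 17.8 m

Phase 2 (constant speed): v₀ = 11.3 m/s, a = 0 m/s².
Constant speed: t = d/v = 151/11.3 = 13.4 s
Total time = 2.00 + 13.4 = 15.4 s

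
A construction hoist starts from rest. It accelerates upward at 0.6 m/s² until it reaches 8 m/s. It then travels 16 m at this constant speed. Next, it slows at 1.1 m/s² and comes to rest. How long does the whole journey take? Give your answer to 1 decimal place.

22.6 s

Phase 1 (accelerating): v₀ = 0 m/s, a = 0.6 m/s².
v = v₀ + at → t = (8 − 0) / 0.6 = 13.3 s
v² = v₀² + 2aΔx → Δx = (8² − 0²)/(2·0.6) = 53.3 m

Phase 2 (constant speed): v₀ = 8.00 m/s, a = 0 m/s².
Constant speed: t = d/v = 16/8.00 = 2.00 s

Phase 3 (decelerating): v₀ = 8.00 m/s, a = -1.1 m/s².
v = v₀ + at → t = (0 − 8.00) / -1.1 = 7.27 s
v² = v₀² + 2aΔx → Δx = (0² − 8.00²)/(2·-1.1) = 29.1 m
Total time = 13.3 + 2.00 + 7.27 = 22.6 s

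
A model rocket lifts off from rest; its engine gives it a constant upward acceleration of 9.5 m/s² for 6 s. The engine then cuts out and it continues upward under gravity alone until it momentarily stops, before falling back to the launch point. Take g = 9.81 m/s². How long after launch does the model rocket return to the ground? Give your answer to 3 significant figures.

Phase 1 (powered ascent): v₀ = 0 m/s, a = 9.5 m/s².
v = v₀ + at = 0 + (9.5)(6) = 57.0 m/s
Δx = v₀t + ½at² = 0·6 + 0.5·9.5·6² = 171 m

Phase 2 (coasting upward): v₀ = 57.0 m/s, a = -9.81 m/s².
v = v₀ + at → t = (0 − 57.0) / -9.81 = 5.81 s
v² = v₀² + 2aΔx → Δx = (0² − 57.0²)/(2·-9.81) = 166 m

Phase 3 (free fall): v₀ = 0 m/s, a = -9.81 m/s².
Falls 337 m from rest: t = √(2·337/9.81) = 8.28 s; v = g·t = 81.3 m/s.
Total time = 6.00 + 5.81 + 8.28 = 20.1 s

20.1 s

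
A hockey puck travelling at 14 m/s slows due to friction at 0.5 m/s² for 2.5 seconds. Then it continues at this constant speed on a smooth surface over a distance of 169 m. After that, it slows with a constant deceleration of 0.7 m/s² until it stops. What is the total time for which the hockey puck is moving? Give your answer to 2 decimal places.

Phase 1 (decelerating): v₀ = 14.0 m/s, a = -0.5 m/s².
v = v₀ + at = 14.0 + (-0.5)(2.5) = 12.8 m/s
Δx = v₀t + ½at² = 14.0·2.5 + 0.5·-0.5·2.5² = 33.4 m

Phase 2 (constant speed): v₀ = 12.8 m/s, a = 0 m/s².
Constant speed: t = d/v = 169/12.8 = 13.3 s

Phase 3 (decelerating): v₀ = 12.8 m/s, a = -0.7 m/s².
v = v₀ + at → t = (0 − 12.8) / -0.7 = 18.2 s
v² = v₀² + 2aΔx → Δx = (0² − 12.8²)/(2·-0.7) = 116 m
Total time = 2.50 + 13.3 + 18.2 = 34.0 s

33.97 s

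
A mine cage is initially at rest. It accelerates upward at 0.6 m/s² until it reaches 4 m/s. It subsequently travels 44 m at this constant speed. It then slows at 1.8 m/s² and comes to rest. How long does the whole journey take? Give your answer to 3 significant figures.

Phase 1 (accelerating): v₀ = 0 m/s, a = 0.6 m/s².
v = v₀ + at → t = (4 − 0) / 0.6 = 6.67 s
v² = v₀² + 2aΔx → Δx = (4² − 0²)/(2·0.6) = 13.3 m

Phase 2 (constant speed): v₀ = 4.00 m/s, a = 0 m/s².
Constant speed: t = d/v = 44/4.00 = 11.0 s

Phase 3 (decelerating): v₀ = 4.00 m/s, a = -1.8 m/s².
v = v₀ + at → t = (0 − 4.00) / -1.8 = 2.22 s
v² = v₀² + 2aΔx → Δx = (0² − 4.00²)/(2·-1.8) = 4.44 m
Total time = 6.67 + 11.0 + 2.22 = 19.9 s

19.9 s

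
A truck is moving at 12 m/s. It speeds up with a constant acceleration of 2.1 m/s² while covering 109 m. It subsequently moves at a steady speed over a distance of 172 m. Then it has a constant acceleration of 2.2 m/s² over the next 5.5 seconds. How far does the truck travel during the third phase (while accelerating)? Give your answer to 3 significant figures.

Phase 1 (accelerating): v₀ = 12.0 m/s, a = 2.1 m/s².
v² = v₀² + 2aΔx = 12.0² + 2·2.1·109 = 602 → v = 24.5 m/s
t = (v − v₀)/a = (24.5 − 12.0)/2.1 = 5.97 s

Phase 2 (constant speed): v₀ = 24.5 m/s, a = 0 m/s².
Constant speed: t = d/v = 172/24.5 = 7.01 s

Phase 3 (accelerating): v₀ = 24.5 m/s, a = 2.2 m/s².
v = v₀ + at = 24.5 + (2.2)(5.5) = 36.6 m/s
Δx = v₀t + ½at² = 24.5·5.5 + 0.5·2.2·5.5² = 168 m
Distance in phase 3 = 168 m

168 m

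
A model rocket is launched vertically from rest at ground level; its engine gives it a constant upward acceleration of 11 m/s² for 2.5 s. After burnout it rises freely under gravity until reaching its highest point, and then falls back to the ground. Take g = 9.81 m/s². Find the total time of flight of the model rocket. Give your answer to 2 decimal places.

9.16 s

Phase 1 (powered ascent): v₀ = 0 m/s, a = 11 m/s².
v = v₀ + at = 0 + (11)(2.5) = 27.5 m/s
Δx = v₀t + ½at² = 0·2.5 + 0.5·11·2.5² = 34.4 m

Phase 2 (coasting upward): v₀ = 27.5 m/s, a = -9.81 m/s².
v = v₀ + at → t = (0 − 27.5) / -9.81 = 2.80 s
v² = v₀² + 2aΔx → Δx = (0² − 27.5²)/(2·-9.81) = 38.5 m

Phase 3 (free fall): v₀ = 0 m/s, a = -9.81 m/s².
Falls 72.9 m from rest: t = √(2·72.9/9.81) = 3.86 s; v = g·t = 37.8 m/s.
Total time = 2.50 + 2.80 + 3.86 = 9.16 s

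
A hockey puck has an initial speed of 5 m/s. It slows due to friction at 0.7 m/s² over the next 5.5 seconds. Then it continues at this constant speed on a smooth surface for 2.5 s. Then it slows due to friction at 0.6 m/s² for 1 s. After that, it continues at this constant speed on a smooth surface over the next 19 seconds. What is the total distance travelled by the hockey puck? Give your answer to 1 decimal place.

31.1 m

Phase 1 (decelerating): v₀ = 5.00 m/s, a = -0.7 m/s².
v = v₀ + at = 5.00 + (-0.7)(5.5) = 1.15 m/s
Δx = v₀t + ½at² = 5.00·5.5 + 0.5·-0.7·5.5² = 16.9 m

Phase 2 (constant speed): v₀ = 1.15 m/s, a = 0 m/s².
v = v₀ + at = 1.15 + (0)(2.5) = 1.15 m/s
Δx = v₀t + ½at² = 1.15·2.5 + 0.5·0·2.5² = 2.88 m

Phase 3 (decelerating): v₀ = 1.15 m/s, a = -0.6 m/s².
v = v₀ + at = 1.15 + (-0.6)(1) = 0.550 m/s
Δx = v₀t + ½at² = 1.15·1 + 0.5·-0.6·1² = 0.850 m

Phase 4 (constant speed): v₀ = 0.550 m/s, a = 0 m/s².
v = v₀ + at = 0.550 + (0)(19) = 0.550 m/s
Δx = v₀t + ½at² = 0.550·19 + 0.5·0·19² = 10.5 m
Total distance = 16.9 + 2.88 + 0.850 + 10.5 = 31.1 m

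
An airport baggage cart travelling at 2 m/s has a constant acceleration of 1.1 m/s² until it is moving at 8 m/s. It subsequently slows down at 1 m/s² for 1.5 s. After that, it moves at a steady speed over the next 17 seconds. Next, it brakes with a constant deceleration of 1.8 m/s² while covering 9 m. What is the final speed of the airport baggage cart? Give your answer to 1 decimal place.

3.1 m/s

Phase 1 (accelerating): v₀ = 2.00 m/s, a = 1.1 m/s².
v = v₀ + at → t = (8 − 2.00) / 1.1 = 5.45 s
v² = v₀² + 2aΔx → Δx = (8² − 2.00²)/(2·1.1) = 27.3 m

Phase 2 (decelerating): v₀ = 8.00 m/s, a = -1 m/s².
v = v₀ + at = 8.00 + (-1)(1.5) = 6.50 m/s
Δx = v₀t + ½at² = 8.00·1.5 + 0.5·-1·1.5² = 10.9 m

Phase 3 (constant speed): v₀ = 6.50 m/s, a = 0 m/s².
v = v₀ + at = 6.50 + (0)(17) = 6.50 m/s
Δx = v₀t + ½at² = 6.50·17 + 0.5·0·17² = 110 m

Phase 4 (decelerating): v₀ = 6.50 m/s, a = -1.8 m/s².
v² = v₀² + 2aΔx = 6.50² + 2·-1.8·9 = 9.85 → v = 3.14 m/s
t = (v − v₀)/a = (3.14 − 6.50)/-1.8 = 1.87 s
Final speed = 3.14 m/s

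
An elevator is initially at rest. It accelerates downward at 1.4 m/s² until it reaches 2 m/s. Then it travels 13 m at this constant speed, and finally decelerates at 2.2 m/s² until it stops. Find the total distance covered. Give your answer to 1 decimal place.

15.3 m

Phase 1 (accelerating): v₀ = 0 m/s, a = 1.4 m/s².
v = v₀ + at → t = (2 − 0) / 1.4 = 1.43 s
v² = v₀² + 2aΔx → Δx = (2² − 0²)/(2·1.4) = 1.43 m

Phase 2 (constant speed): v₀ = 2.00 m/s, a = 0 m/s².
Constant speed: t = d/v = 13/2.00 = 6.50 s

Phase 3 (decelerating): v₀ = 2.00 m/s, a = -2.2 m/s².
v = v₀ + at → t = (0 − 2.00) / -2.2 = 0.909 s
v² = v₀² + 2aΔx → Δx = (0² − 2.00²)/(2·-2.2) = 0.909 m
Total distance = 1.43 + 13.0 + 0.909 = 15.3 m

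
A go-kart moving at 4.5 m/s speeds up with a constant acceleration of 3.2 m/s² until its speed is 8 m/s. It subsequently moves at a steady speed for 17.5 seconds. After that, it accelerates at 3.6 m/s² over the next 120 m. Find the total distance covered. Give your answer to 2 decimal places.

Phase 1 (accelerating): v₀ = 4.50 m/s, a = 3.2 m/s².
v = v₀ + at → t = (8 − 4.50) / 3.2 = 1.09 s
v² = v₀² + 2aΔx → Δx = (8² − 4.50²)/(2·3.2) = 6.84 m

Phase 2 (constant speed): v₀ = 8.00 m/s, a = 0 m/s².
v = v₀ + at = 8.00 + (0)(17.5) = 8.00 m/s
Δx = v₀t + ½at² = 8.00·17.5 + 0.5·0·17.5² = 140 m

Phase 3 (accelerating): v₀ = 8.00 m/s, a = 3.6 m/s².
v² = v₀² + 2aΔx = 8.00² + 2·3.6·120 = 928 → v = 30.5 m/s
t = (v − v₀)/a = (30.5 − 8.00)/3.6 = 6.24 s
Total distance = 6.84 + 140 + 120 = 267 m

266.84 m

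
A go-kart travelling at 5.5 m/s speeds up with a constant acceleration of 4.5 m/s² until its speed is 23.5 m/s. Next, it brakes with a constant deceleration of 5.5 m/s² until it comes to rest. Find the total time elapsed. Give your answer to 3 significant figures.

Phase 1 (accelerating): v₀ = 5.50 m/s, a = 4.5 m/s².
v = v₀ + at → t = (23.5 − 5.50) / 4.5 = 4.00 s
v² = v₀² + 2aΔx → Δx = (23.5² − 5.50²)/(2·4.5) = 58.0 m

Phase 2 (decelerating): v₀ = 23.5 m/s, a = -5.5 m/s².
v = v₀ + at → t = (0 − 23.5) / -5.5 = 4.27 s
v² = v₀² + 2aΔx → Δx = (0² − 23.5²)/(2·-5.5) = 50.2 m
Total time = 4.00 + 4.27 = 8.27 s

8.27 s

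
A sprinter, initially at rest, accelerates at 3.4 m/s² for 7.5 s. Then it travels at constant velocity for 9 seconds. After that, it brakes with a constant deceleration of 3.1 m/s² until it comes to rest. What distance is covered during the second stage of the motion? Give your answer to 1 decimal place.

229.5 m

Phase 1 (accelerating): v₀ = 0 m/s, a = 3.4 m/s².
v = v₀ + at = 0 + (3.4)(7.5) = 25.5 m/s
Δx = v₀t + ½at² = 0·7.5 + 0.5·3.4·7.5² = 95.6 m

Phase 2 (constant speed): v₀ = 25.5 m/s, a = 0 m/s².
v = v₀ + at = 25.5 + (0)(9) = 25.5 m/s
Δx = v₀t + ½at² = 25.5·9 + 0.5·0·9² = 230 m
Distance in phase 2 = 230 m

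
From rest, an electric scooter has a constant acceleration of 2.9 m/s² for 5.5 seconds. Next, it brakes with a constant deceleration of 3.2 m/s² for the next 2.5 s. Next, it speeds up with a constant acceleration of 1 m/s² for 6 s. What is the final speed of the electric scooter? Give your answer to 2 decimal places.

13.95 m/s

Phase 1 (accelerating): v₀ = 0 m/s, a = 2.9 m/s².
v = v₀ + at = 0 + (2.9)(5.5) = 15.9 m/s
Δx = v₀t + ½at² = 0·5.5 + 0.5·2.9·5.5² = 43.9 m

Phase 2 (decelerating): v₀ = 15.9 m/s, a = -3.2 m/s².
v = v₀ + at = 15.9 + (-3.2)(2.5) = 7.95 m/s
Δx = v₀t + ½at² = 15.9·2.5 + 0.5·-3.2·2.5² = 29.9 m

Phase 3 (accelerating): v₀ = 7.95 m/s, a = 1 m/s².
v = v₀ + at = 7.95 + (1)(6) = 13.9 m/s
Δx = v₀t + ½at² = 7.95·6 + 0.5·1·6² = 65.7 m
Final speed = 13.9 m/s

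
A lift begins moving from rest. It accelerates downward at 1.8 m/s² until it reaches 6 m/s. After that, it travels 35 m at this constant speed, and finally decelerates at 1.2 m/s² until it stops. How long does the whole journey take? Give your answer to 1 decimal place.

14.2 s

Phase 1 (accelerating): v₀ = 0 m/s, a = 1.8 m/s².
v = v₀ + at → t = (6 − 0) / 1.8 = 3.33 s
v² = v₀² + 2aΔx → Δx = (6² − 0²)/(2·1.8) = 10.0 m

Phase 2 (constant speed): v₀ = 6.00 m/s, a = 0 m/s².
Constant speed: t = d/v = 35/6.00 = 5.83 s

Phase 3 (decelerating): v₀ = 6.00 m/s, a = -1.2 m/s².
v = v₀ + at → t = (0 − 6.00) / -1.2 = 5.00 s
v² = v₀² + 2aΔx → Δx = (0² − 6.00²)/(2·-1.2) = 15.0 m
Total time = 3.33 + 5.83 + 5.00 = 14.2 s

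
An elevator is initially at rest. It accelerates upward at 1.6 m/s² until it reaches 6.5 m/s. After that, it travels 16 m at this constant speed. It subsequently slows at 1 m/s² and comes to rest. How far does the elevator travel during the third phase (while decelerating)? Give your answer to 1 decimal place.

Phase 1 (accelerating): v₀ = 0 m/s, a = 1.6 m/s².
v = v₀ + at → t = (6.5 − 0) / 1.6 = 4.06 s
v² = v₀² + 2aΔx → Δx = (6.5² − 0²)/(2·1.6) = 13.2 m

Phase 2 (constant speed): v₀ = 6.50 m/s, a = 0 m/s².
Constant speed: t = d/v = 16/6.50 = 2.46 s

Phase 3 (decelerating): v₀ = 6.50 m/s, a = -1 m/s².
v = v₀ + at → t = (0 − 6.50) / -1 = 6.50 s
v² = v₀² + 2aΔx → Δx = (0² − 6.50²)/(2·-1) = 21.1 m
Distance in phase 3 = 21.1 m

21.1 m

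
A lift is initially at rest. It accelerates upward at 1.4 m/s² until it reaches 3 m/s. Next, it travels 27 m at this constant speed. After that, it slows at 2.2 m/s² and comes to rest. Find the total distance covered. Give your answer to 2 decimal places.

Phase 1 (accelerating): v₀ = 0 m/s, a = 1.4 m/s².
v = v₀ + at → t = (3 − 0) / 1.4 = 2.14 s
v² = v₀² + 2aΔx → Δx = (3² − 0²)/(2·1.4) = 3.21 m

Phase 2 (constant speed): v₀ = 3.00 m/s, a = 0 m/s².
Constant speed: t = d/v = 27/3.00 = 9.00 s

Phase 3 (decelerating): v₀ = 3.00 m/s, a = -2.2 m/s².
v = v₀ + at → t = (0 − 3.00) / -2.2 = 1.36 s
v² = v₀² + 2aΔx → Δx = (0² − 3.00²)/(2·-2.2) = 2.05 m
Total distance = 3.21 + 27.0 + 2.05 = 32.3 m

32.26 m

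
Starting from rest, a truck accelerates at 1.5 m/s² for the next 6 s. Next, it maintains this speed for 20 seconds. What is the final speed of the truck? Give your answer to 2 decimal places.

9.00 m/s

Phase 1 (accelerating): v₀ = 0 m/s, a = 1.5 m/s².
v = v₀ + at = 0 + (1.5)(6) = 9.00 m/s
Δx = v₀t + ½at² = 0·6 + 0.5·1.5·6² = 27.0 m

Phase 2 (constant speed): v₀ = 9.00 m/s, a = 0 m/s².
v = v₀ + at = 9.00 + (0)(20) = 9.00 m/s
Δx = v₀t + ½at² = 9.00·20 + 0.5·0·20² = 180 m
Final speed = 9.00 m/s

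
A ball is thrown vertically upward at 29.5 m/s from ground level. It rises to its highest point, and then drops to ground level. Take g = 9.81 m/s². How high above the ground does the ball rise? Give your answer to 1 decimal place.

44.4 m

Phase 1 (rising): v₀ = 29.5 m/s, a = -9.81 m/s².
v = v₀ + at → t = (0 − 29.5) / -9.81 = 3.01 s
v² = v₀² + 2aΔx → Δx = (0² − 29.5²)/(2·-9.81) = 44.4 m
Maximum height = 44.4 m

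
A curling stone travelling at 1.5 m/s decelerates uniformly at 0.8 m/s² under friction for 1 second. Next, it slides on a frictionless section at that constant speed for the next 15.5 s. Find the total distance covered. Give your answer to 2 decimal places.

Phase 1 (decelerating): v₀ = 1.50 m/s, a = -0.8 m/s².
v = v₀ + at = 1.50 + (-0.8)(1) = 0.700 m/s
Δx = v₀t + ½at² = 1.50·1 + 0.5·-0.8·1² = 1.10 m

Phase 2 (constant speed): v₀ = 0.700 m/s, a = 0 m/s².
v = v₀ + at = 0.700 + (0)(15.5) = 0.700 m/s
Δx = v₀t + ½at² = 0.700·15.5 + 0.5·0·15.5² = 10.8 m
Total distance = 1.10 + 10.8 = 11.9 m

11.95 m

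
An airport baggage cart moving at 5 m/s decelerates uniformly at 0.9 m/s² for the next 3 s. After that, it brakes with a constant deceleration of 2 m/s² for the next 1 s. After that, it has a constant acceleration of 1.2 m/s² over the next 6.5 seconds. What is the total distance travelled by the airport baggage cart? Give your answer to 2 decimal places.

39.55 m

Phase 1 (decelerating): v₀ = 5.00 m/s, a = -0.9 m/s².
v = v₀ + at = 5.00 + (-0.9)(3) = 2.30 m/s
Δx = v₀t + ½at² = 5.00·3 + 0.5·-0.9·3² = 10.9 m

Phase 2 (decelerating): v₀ = 2.30 m/s, a = -2 m/s².
v = v₀ + at = 2.30 + (-2)(1) = 0.300 m/s
Δx = v₀t + ½at² = 2.30·1 + 0.5·-2·1² = 1.30 m

Phase 3 (accelerating): v₀ = 0.300 m/s, a = 1.2 m/s².
v = v₀ + at = 0.300 + (1.2)(6.5) = 8.10 m/s
Δx = v₀t + ½at² = 0.300·6.5 + 0.5·1.2·6.5² = 27.3 m
Total distance = 10.9 + 1.30 + 27.3 = 39.5 m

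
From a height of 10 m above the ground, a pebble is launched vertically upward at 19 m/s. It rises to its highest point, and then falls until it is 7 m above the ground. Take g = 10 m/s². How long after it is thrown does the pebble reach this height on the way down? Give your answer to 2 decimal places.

3.95 s

Phase 1 (rising): v₀ = 19.0 m/s, a = -10 m/s².
v = v₀ + at → t = (0 − 19.0) / -10 = 1.90 s
v² = v₀² + 2aΔx → Δx = (0² − 19.0²)/(2·-10) = 18.1 m

Phase 2 (falling): v₀ = 0 m/s, a = -10 m/s².
Falls 21.1 m from rest: t = √(2·21.1/10) = 2.05 s; v = g·t = 20.5 m/s.
Total time = 1.90 + 2.05 = 3.95 s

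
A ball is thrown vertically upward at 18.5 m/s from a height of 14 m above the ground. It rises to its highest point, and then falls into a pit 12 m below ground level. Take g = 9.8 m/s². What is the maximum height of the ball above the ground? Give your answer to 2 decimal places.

Phase 1 (rising): v₀ = 18.5 m/s, a = -9.8 m/s².
v = v₀ + at → t = (0 − 18.5) / -9.8 = 1.89 s
v² = v₀² + 2aΔx → Δx = (0² − 18.5²)/(2·-9.8) = 17.5 m
Maximum height = 14 + 17.5 = 31.5 m

31.46 m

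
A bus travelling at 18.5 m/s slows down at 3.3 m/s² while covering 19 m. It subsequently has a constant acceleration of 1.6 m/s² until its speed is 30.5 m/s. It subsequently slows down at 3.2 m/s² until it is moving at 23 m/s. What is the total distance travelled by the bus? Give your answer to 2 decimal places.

304.63 m

Phase 1 (decelerating): v₀ = 18.5 m/s, a = -3.3 m/s².
v² = v₀² + 2aΔx = 18.5² + 2·-3.3·19 = 217 → v = 14.7 m/s
t = (v − v₀)/a = (14.7 − 18.5)/-3.3 = 1.14 s

Phase 2 (accelerating): v₀ = 14.7 m/s, a = 1.6 m/s².
v = v₀ + at → t = (30.5 − 14.7) / 1.6 = 9.86 s
v² = v₀² + 2aΔx → Δx = (30.5² − 14.7²)/(2·1.6) = 223 m

Phase 3 (decelerating): v₀ = 30.5 m/s, a = -3.2 m/s².
v = v₀ + at → t = (23 − 30.5) / -3.2 = 2.34 s
v² = v₀² + 2aΔx → Δx = (23² − 30.5²)/(2·-3.2) = 62.7 m
Total distance = 19.0 + 223 + 62.7 = 305 m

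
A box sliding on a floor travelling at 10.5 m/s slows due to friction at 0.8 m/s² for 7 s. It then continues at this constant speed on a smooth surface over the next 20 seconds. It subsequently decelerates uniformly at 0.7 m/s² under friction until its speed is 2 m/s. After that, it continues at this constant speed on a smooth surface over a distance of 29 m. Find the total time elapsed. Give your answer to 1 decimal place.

45.6 s

Phase 1 (decelerating): v₀ = 10.5 m/s, a = -0.8 m/s².
v = v₀ + at = 10.5 + (-0.8)(7) = 4.90 m/s
Δx = v₀t + ½at² = 10.5·7 + 0.5·-0.8·7² = 53.9 m

Phase 2 (constant speed): v₀ = 4.90 m/s, a = 0 m/s².
v = v₀ + at = 4.90 + (0)(20) = 4.90 m/s
Δx = v₀t + ½at² = 4.90·20 + 0.5·0·20² = 98.0 m

Phase 3 (decelerating): v₀ = 4.90 m/s, a = -0.7 m/s².
v = v₀ + at → t = (2 − 4.90) / -0.7 = 4.14 s
v² = v₀² + 2aΔx → Δx = (2² − 4.90²)/(2·-0.7) = 14.3 m

Phase 4 (constant speed): v₀ = 2.00 m/s, a = 0 m/s².
Constant speed: t = d/v = 29/2.00 = 14.5 s
Total time = 7.00 + 20.0 + 4.14 + 14.5 = 45.6 s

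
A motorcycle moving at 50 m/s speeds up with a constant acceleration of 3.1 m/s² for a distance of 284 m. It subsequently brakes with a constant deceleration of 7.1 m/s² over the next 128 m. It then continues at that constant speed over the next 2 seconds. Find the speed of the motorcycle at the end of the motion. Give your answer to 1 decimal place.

Phase 1 (accelerating): v₀ = 50.0 m/s, a = 3.1 m/s².
v² = v₀² + 2aΔx = 50.0² + 2·3.1·284 = 4260 → v = 65.3 m/s
t = (v − v₀)/a = (65.3 − 50.0)/3.1 = 4.93 s

Phase 2 (decelerating): v₀ = 65.3 m/s, a = -7.1 m/s².
v² = v₀² + 2aΔx = 65.3² + 2·-7.1·128 = 2440 → v = 49.4 m/s
t = (v − v₀)/a = (49.4 − 65.3)/-7.1 = 2.23 s

Phase 3 (constant speed): v₀ = 49.4 m/s, a = 0 m/s².
v = v₀ + at = 49.4 + (0)(2) = 49.4 m/s
Δx = v₀t + ½at² = 49.4·2 + 0.5·0·2² = 98.9 m
Final speed = 49.4 m/s

49.4 m/s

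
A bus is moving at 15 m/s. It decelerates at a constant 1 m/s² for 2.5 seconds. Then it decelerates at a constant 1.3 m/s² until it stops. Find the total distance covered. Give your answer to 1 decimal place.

94.5 m

Phase 1 (decelerating): v₀ = 15.0 m/s, a = -1 m/s².
v = v₀ + at = 15.0 + (-1)(2.5) = 12.5 m/s
Δx = v₀t + ½at² = 15.0·2.5 + 0.5·-1·2.5² = 34.4 m

Phase 2 (decelerating): v₀ = 12.5 m/s, a = -1.3 m/s².
v = v₀ + at → t = (0 − 12.5) / -1.3 = 9.62 s
v² = v₀² + 2aΔx → Δx = (0² − 12.5²)/(2·-1.3) = 60.1 m
Total distance = 34.4 + 60.1 = 94.5 m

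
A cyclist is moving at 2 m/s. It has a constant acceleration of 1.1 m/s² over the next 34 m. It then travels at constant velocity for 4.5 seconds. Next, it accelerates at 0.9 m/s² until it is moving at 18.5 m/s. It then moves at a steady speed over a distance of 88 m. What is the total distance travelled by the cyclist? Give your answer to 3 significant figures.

Phase 1 (accelerating): v₀ = 2.00 m/s, a = 1.1 m/s².
v² = v₀² + 2aΔx = 2.00² + 2·1.1·34 = 78.8 → v = 8.88 m/s
t = (v − v₀)/a = (8.88 − 2.00)/1.1 = 6.25 s

Phase 2 (constant speed): v₀ = 8.88 m/s, a = 0 m/s².
v = v₀ + at = 8.88 + (0)(4.5) = 8.88 m/s
Δx = v₀t + ½at² = 8.88·4.5 + 0.5·0·4.5² = 39.9 m

Phase 3 (accelerating): v₀ = 8.88 m/s, a = 0.9 m/s².
v = v₀ + at → t = (18.5 − 8.88) / 0.9 = 10.7 s
v² = v₀² + 2aΔx → Δx = (18.5² − 8.88²)/(2·0.9) = 146 m

Phase 4 (constant speed): v₀ = 18.5 m/s, a = 0 m/s².
Constant speed: t = d/v = 88/18.5 = 4.76 s
Total distance = 34.0 + 39.9 + 146 + 88.0 = 308 m

308 m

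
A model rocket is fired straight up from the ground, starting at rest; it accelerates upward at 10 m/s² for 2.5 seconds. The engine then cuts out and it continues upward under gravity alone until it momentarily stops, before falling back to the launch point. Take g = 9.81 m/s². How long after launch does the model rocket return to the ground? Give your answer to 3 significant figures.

Phase 1 (powered ascent): v₀ = 0 m/s, a = 10 m/s².
v = v₀ + at = 0 + (10)(2.5) = 25.0 m/s
Δx = v₀t + ½at² = 0·2.5 + 0.5·10·2.5² = 31.2 m

Phase 2 (coasting upward): v₀ = 25.0 m/s, a = -9.81 m/s².
v = v₀ + at → t = (0 − 25.0) / -9.81 = 2.55 s
v² = v₀² + 2aΔx → Δx = (0² − 25.0²)/(2·-9.81) = 31.9 m

Phase 3 (free fall): v₀ = 0 m/s, a = -9.81 m/s².
Falls 63.1 m from rest: t = √(2·63.1/9.81) = 3.59 s; v = g·t = 35.2 m/s.
Total time = 2.50 + 2.55 + 3.59 = 8.64 s

8.64 s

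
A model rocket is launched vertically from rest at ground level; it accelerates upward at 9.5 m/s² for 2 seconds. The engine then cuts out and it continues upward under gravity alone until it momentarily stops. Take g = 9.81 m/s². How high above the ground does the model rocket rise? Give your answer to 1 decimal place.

37.4 m

Phase 1 (powered ascent): v₀ = 0 m/s, a = 9.5 m/s².
v = v₀ + at = 0 + (9.5)(2) = 19.0 m/s
Δx = v₀t + ½at² = 0·2 + 0.5·9.5·2² = 19.0 m

Phase 2 (coasting upward): v₀ = 19.0 m/s, a = -9.81 m/s².
v = v₀ + at → t = (0 − 19.0) / -9.81 = 1.94 s
v² = v₀² + 2aΔx → Δx = (0² − 19.0²)/(2·-9.81) = 18.4 m
Maximum height = 19.0 + 18.4 = 37.4 m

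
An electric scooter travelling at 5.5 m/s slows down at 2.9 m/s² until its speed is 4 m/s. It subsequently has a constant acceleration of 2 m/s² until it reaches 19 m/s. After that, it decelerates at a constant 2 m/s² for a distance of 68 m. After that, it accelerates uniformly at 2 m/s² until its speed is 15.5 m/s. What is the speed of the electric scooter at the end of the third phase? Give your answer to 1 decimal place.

9.4 m/s

Phase 1 (decelerating): v₀ = 5.50 m/s, a = -2.9 m/s².
v = v₀ + at → t = (4 − 5.50) / -2.9 = 0.517 s
v² = v₀² + 2aΔx → Δx = (4² − 5.50²)/(2·-2.9) = 2.46 m

Phase 2 (accelerating): v₀ = 4.00 m/s, a = 2 m/s².
v = v₀ + at → t = (19 − 4.00) / 2 = 7.50 s
v² = v₀² + 2aΔx → Δx = (19² − 4.00²)/(2·2) = 86.2 m

Phase 3 (decelerating): v₀ = 19.0 m/s, a = -2 m/s².
v² = v₀² + 2aΔx = 19.0² + 2·-2·68 = 89.0 → v = 9.43 m/s
t = (v − v₀)/a = (9.43 − 19.0)/-2 = 4.78 s
Speed at end of phase 3 = 9.43 m/s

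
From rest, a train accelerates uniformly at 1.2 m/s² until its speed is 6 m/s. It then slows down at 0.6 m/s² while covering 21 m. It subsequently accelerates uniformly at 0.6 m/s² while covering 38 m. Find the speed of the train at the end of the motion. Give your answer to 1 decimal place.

Phase 1 (accelerating): v₀ = 0 m/s, a = 1.2 m/s².
v = v₀ + at → t = (6 − 0) / 1.2 = 5.00 s
v² = v₀² + 2aΔx → Δx = (6² − 0²)/(2·1.2) = 15.0 m

Phase 2 (decelerating): v₀ = 6.00 m/s, a = -0.6 m/s².
v² = v₀² + 2aΔx = 6.00² + 2·-0.6·21 = 10.8 → v = 3.29 m/s
t = (v − v₀)/a = (3.29 − 6.00)/-0.6 = 4.52 s

Phase 3 (accelerating): v₀ = 3.29 m/s, a = 0.6 m/s².
v² = v₀² + 2aΔx = 3.29² + 2·0.6·38 = 56.4 → v = 7.51 m/s
t = (v − v₀)/a = (7.51 − 3.29)/0.6 = 7.04 s
Final speed = 7.51 m/s

7.5 m/s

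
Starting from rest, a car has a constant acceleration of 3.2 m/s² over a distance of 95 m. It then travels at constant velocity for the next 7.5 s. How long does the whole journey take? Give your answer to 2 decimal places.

Phase 1 (accelerating): v₀ = 0 m/s, a = 3.2 m/s².
v² = v₀² + 2aΔx = 0² + 2·3.2·95 = 608 → v = 24.7 m/s
t = (v − v₀)/a = (24.7 − 0)/3.2 = 7.71 s

Phase 2 (constant speed): v₀ = 24.7 m/s, a = 0 m/s².
v = v₀ + at = 24.7 + (0)(7.5) = 24.7 m/s
Δx = v₀t + ½at² = 24.7·7.5 + 0.5·0·7.5² = 185 m
Total time = 7.71 + 7.50 = 15.2 s

15.21 s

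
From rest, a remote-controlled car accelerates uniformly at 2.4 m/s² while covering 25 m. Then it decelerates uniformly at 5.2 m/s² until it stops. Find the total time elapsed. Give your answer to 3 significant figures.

Phase 1 (accelerating): v₀ = 0 m/s, a = 2.4 m/s².
v² = v₀² + 2aΔx = 0² + 2·2.4·25 = 120 → v = 11.0 m/s
t = (v − v₀)/a = (11.0 − 0)/2.4 = 4.56 s

Phase 2 (decelerating): v₀ = 11.0 m/s, a = -5.2 m/s².
v = v₀ + at → t = (0 − 11.0) / -5.2 = 2.11 s
v² = v₀² + 2aΔx → Δx = (0² − 11.0²)/(2·-5.2) = 11.5 m
Total time = 4.56 + 2.11 = 6.67 s

6.67 s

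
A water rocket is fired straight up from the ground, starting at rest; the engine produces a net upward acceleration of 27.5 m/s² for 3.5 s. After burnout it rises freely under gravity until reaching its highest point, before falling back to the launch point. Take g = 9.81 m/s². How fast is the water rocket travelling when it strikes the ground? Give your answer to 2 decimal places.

Phase 1 (powered ascent): v₀ = 0 m/s, a = 27.5 m/s².
v = v₀ + at = 0 + (27.5)(3.5) = 96.2 m/s
Δx = v₀t + ½at² = 0·3.5 + 0.5·27.5·3.5² = 168 m

Phase 2 (coasting upward): v₀ = 96.2 m/s, a = -9.81 m/s².
v = v₀ + at → t = (0 − 96.2) / -9.81 = 9.81 s
v² = v₀² + 2aΔx → Δx = (0² − 96.2²)/(2·-9.81) = 472 m

Phase 3 (free fall): v₀ = 0 m/s, a = -9.81 m/s².
Falls 641 m from rest: t = √(2·641/9.81) = 11.4 s; v = g·t = 112 m/s.
Impact speed = 112 m/s

112.11 m/s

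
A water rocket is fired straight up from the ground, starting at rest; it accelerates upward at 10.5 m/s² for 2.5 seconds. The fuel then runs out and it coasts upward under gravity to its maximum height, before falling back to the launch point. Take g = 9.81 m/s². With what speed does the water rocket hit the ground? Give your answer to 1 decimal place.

Phase 1 (powered ascent): v₀ = 0 m/s, a = 10.5 m/s².
v = v₀ + at = 0 + (10.5)(2.5) = 26.2 m/s
Δx = v₀t + ½at² = 0·2.5 + 0.5·10.5·2.5² = 32.8 m

Phase 2 (coasting upward): v₀ = 26.2 m/s, a = -9.81 m/s².
v = v₀ + at → t = (0 − 26.2) / -9.81 = 2.68 s
v² = v₀² + 2aΔx → Δx = (0² − 26.2²)/(2·-9.81) = 35.1 m

Phase 3 (free fall): v₀ = 0 m/s, a = -9.81 m/s².
Falls 67.9 m from rest: t = √(2·67.9/9.81) = 3.72 s; v = g·t = 36.5 m/s.
Impact speed = 36.5 m/s

36.5 m/s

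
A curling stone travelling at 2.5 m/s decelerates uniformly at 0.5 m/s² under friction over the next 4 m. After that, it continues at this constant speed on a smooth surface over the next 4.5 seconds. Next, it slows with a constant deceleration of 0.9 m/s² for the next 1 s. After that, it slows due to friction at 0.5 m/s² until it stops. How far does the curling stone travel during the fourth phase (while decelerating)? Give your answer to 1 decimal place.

Phase 1 (decelerating): v₀ = 2.50 m/s, a = -0.5 m/s².
v² = v₀² + 2aΔx = 2.50² + 2·-0.5·4 = 2.25 → v = 1.50 m/s
t = (v − v₀)/a = (1.50 − 2.50)/-0.5 = 2.00 s

Phase 2 (constant speed): v₀ = 1.50 m/s, a = 0 m/s².
v = v₀ + at = 1.50 + (0)(4.5) = 1.50 m/s
Δx = v₀t + ½at² = 1.50·4.5 + 0.5·0·4.5² = 6.75 m

Phase 3 (decelerating): v₀ = 1.50 m/s, a = -0.9 m/s².
v = v₀ + at = 1.50 + (-0.9)(1) = 0.600 m/s
Δx = v₀t + ½at² = 1.50·1 + 0.5·-0.9·1² = 1.05 m

Phase 4 (decelerating): v₀ = 0.600 m/s, a = -0.5 m/s².
v = v₀ + at → t = (0 − 0.600) / -0.5 = 1.20 s
v² = v₀² + 2aΔx → Δx = (0² − 0.600²)/(2·-0.5) = 0.360 m
Distance in phase 4 = 0.360 m

0.4 m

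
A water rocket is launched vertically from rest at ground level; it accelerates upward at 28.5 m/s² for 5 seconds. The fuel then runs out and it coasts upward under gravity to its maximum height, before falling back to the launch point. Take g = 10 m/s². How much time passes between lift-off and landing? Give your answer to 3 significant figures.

Phase 1 (powered ascent): v₀ = 0 m/s, a = 28.5 m/s².
v = v₀ + at = 0 + (28.5)(5) = 142 m/s
Δx = v₀t + ½at² = 0·5 + 0.5·28.5·5² = 356 m

Phase 2 (coasting upward): v₀ = 142 m/s, a = -10 m/s².
v = v₀ + at → t = (0 − 142) / -10 = 14.2 s
v² = v₀² + 2aΔx → Δx = (0² − 142²)/(2·-10) = 1020 m

Phase 3 (free fall): v₀ = 0 m/s, a = -10 m/s².
Falls 1370 m from rest: t = √(2·1370/10) = 16.6 s; v = g·t = 166 m/s.
Total time = 5.00 + 14.2 + 16.6 = 35.8 s

35.8 s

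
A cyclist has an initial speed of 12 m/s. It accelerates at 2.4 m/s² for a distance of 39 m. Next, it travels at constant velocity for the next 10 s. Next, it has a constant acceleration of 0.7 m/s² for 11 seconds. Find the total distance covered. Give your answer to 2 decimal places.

Phase 1 (accelerating): v₀ = 12.0 m/s, a = 2.4 m/s².
v² = v₀² + 2aΔx = 12.0² + 2·2.4·39 = 331 → v = 18.2 m/s
t = (v − v₀)/a = (18.2 − 12.0)/2.4 = 2.58 s

Phase 2 (constant speed): v₀ = 18.2 m/s, a = 0 m/s².
v = v₀ + at = 18.2 + (0)(10) = 18.2 m/s
Δx = v₀t + ½at² = 18.2·10 + 0.5·0·10² = 182 m

Phase 3 (accelerating): v₀ = 18.2 m/s, a = 0.7 m/s².
v = v₀ + at = 18.2 + (0.7)(11) = 25.9 m/s
Δx = v₀t + ½at² = 18.2·11 + 0.5·0.7·11² = 243 m
Total distance = 39.0 + 182 + 243 = 464 m

463.53 m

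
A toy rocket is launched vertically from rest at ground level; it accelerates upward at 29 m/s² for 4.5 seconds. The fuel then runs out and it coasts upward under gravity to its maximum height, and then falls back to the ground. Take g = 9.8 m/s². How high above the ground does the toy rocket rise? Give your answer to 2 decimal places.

1162.52 m

Phase 1 (powered ascent): v₀ = 0 m/s, a = 29 m/s².
v = v₀ + at = 0 + (29)(4.5) = 130 m/s
Δx = v₀t + ½at² = 0·4.5 + 0.5·29·4.5² = 294 m

Phase 2 (coasting upward): v₀ = 130 m/s, a = -9.8 m/s².
v = v₀ + at → t = (0 − 130) / -9.8 = 13.3 s
v² = v₀² + 2aΔx → Δx = (0² − 130²)/(2·-9.8) = 869 m
Maximum height = 294 + 869 = 1160 m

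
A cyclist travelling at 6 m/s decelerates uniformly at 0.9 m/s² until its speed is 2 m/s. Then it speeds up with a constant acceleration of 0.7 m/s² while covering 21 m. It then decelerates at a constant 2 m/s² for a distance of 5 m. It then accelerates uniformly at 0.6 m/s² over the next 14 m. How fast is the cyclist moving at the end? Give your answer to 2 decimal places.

Phase 1 (decelerating): v₀ = 6.00 m/s, a = -0.9 m/s².
v = v₀ + at → t = (2 − 6.00) / -0.9 = 4.44 s
v² = v₀² + 2aΔx → Δx = (2² − 6.00²)/(2·-0.9) = 17.8 m

Phase 2 (accelerating): v₀ = 2.00 m/s, a = 0.7 m/s².
v² = v₀² + 2aΔx = 2.00² + 2·0.7·21 = 33.4 → v = 5.78 m/s
t = (v − v₀)/a = (5.78 − 2.00)/0.7 = 5.40 s

Phase 3 (decelerating): v₀ = 5.78 m/s, a = -2 m/s².
v² = v₀² + 2aΔx = 5.78² + 2·-2·5 = 13.4 → v = 3.66 m/s
t = (v − v₀)/a = (3.66 − 5.78)/-2 = 1.06 s

Phase 4 (accelerating): v₀ = 3.66 m/s, a = 0.6 m/s².
v² = v₀² + 2aΔx = 3.66² + 2·0.6·14 = 30.2 → v = 5.50 m/s
t = (v − v₀)/a = (5.50 − 3.66)/0.6 = 3.06 s
Final speed = 5.50 m/s

5.50 m/s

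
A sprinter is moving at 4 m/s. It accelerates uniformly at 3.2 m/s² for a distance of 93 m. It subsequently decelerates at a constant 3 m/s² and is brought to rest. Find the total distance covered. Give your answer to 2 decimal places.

Phase 1 (accelerating): v₀ = 4.00 m/s, a = 3.2 m/s².
v² = v₀² + 2aΔx = 4.00² + 2·3.2·93 = 611 → v = 24.7 m/s
t = (v − v₀)/a = (24.7 − 4.00)/3.2 = 6.48 s

Phase 2 (decelerating): v₀ = 24.7 m/s, a = -3 m/s².
v = v₀ + at → t = (0 − 24.7) / -3 = 8.24 s
v² = v₀² + 2aΔx → Δx = (0² − 24.7²)/(2·-3) = 102 m
Total distance = 93.0 + 102 = 195 m

194.87 m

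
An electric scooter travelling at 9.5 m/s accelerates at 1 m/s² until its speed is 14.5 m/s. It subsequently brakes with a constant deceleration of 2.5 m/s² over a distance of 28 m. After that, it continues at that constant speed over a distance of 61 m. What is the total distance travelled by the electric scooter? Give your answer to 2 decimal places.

Phase 1 (accelerating): v₀ = 9.50 m/s, a = 1 m/s².
v = v₀ + at → t = (14.5 − 9.50) / 1 = 5.00 s
v² = v₀² + 2aΔx → Δx = (14.5² − 9.50²)/(2·1) = 60.0 m

Phase 2 (decelerating): v₀ = 14.5 m/s, a = -2.5 m/s².
v² = v₀² + 2aΔx = 14.5² + 2·-2.5·28 = 70.2 → v = 8.38 m/s
t = (v − v₀)/a = (8.38 − 14.5)/-2.5 = 2.45 s

Phase 3 (constant speed): v₀ = 8.38 m/s, a = 0 m/s².
Constant speed: t = d/v = 61/8.38 = 7.28 s
Total distance = 60.0 + 28.0 + 61.0 = 149 m

149.00 m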